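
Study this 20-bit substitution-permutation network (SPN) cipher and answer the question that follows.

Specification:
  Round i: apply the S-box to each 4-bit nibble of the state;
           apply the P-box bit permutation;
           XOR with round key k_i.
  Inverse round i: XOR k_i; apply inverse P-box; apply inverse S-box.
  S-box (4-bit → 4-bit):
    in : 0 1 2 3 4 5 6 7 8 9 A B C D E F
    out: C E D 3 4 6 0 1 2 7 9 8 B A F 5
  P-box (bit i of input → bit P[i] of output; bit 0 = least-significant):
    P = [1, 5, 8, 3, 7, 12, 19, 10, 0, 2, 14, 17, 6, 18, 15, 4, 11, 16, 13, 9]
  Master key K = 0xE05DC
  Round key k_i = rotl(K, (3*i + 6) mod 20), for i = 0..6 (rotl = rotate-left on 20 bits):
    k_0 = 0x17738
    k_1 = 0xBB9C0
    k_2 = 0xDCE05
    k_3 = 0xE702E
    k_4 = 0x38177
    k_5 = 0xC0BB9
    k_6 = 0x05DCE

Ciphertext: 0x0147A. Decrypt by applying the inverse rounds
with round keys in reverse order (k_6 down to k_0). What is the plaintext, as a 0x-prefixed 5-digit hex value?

0xB7299

s_0 = ciphertext = 0x0147A
s_1 = InvRound(s_0, k_6) = 0x7B575
s_2 = InvRound(s_1, k_5) = 0xEFDEB
s_3 = InvRound(s_2, k_4) = 0x9D5EB
s_4 = InvRound(s_3, k_3) = 0x59CA4
s_5 = InvRound(s_4, k_2) = 0xB6F98
s_6 = InvRound(s_5, k_1) = 0xB24DB
s_7 = InvRound(s_6, k_0) = 0xB7299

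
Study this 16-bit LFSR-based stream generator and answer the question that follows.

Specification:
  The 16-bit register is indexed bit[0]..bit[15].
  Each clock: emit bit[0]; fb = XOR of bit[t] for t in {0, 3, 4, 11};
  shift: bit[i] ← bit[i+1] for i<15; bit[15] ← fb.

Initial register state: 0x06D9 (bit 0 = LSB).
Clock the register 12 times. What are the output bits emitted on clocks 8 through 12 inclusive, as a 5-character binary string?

10110

reg_0 = 0x06D9
clock 1: out=1, reg = 0x836C
clock 2: out=0, reg = 0xC1B6
clock 3: out=0, reg = 0xE0DB
clock 4: out=1, reg = 0xF06D
clock 5: out=1, reg = 0x7836
clock 6: out=0, reg = 0x3C1B
clock 7: out=1, reg = 0x1E0D
clock 8: out=1, reg = 0x8F06
clock 9: out=0, reg = 0xC783
clock 10: out=1, reg = 0xE3C1
clock 11: out=1, reg = 0xF1E0
clock 12: out=0, reg = 0x78F0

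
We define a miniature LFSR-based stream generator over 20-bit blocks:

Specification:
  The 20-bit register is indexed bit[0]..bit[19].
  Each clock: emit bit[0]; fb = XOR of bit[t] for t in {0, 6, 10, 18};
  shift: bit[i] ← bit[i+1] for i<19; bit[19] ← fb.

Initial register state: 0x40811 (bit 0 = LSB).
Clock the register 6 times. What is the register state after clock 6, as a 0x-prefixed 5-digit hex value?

0x69020

reg_0 = 0x40811
clock 1: out=1, reg = 0x20408
clock 2: out=0, reg = 0x90204
clock 3: out=0, reg = 0x48102
clock 4: out=0, reg = 0xA4081
clock 5: out=1, reg = 0xD2040
clock 6: out=0, reg = 0x69020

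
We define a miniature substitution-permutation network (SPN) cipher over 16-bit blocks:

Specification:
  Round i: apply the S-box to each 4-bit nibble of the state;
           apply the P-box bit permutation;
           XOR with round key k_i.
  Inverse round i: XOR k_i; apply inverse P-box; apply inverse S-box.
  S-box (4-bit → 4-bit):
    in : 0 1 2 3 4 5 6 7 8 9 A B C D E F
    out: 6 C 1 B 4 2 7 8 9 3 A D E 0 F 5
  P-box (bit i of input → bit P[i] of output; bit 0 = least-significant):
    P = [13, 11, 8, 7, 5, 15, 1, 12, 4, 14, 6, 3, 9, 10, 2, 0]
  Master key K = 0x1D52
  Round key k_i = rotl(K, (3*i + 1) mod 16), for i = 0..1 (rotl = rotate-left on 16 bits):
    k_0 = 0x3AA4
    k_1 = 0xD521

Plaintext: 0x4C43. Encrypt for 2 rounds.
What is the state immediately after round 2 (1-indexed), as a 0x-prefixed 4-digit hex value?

0x5993

s_0 = plaintext = 0x4C43
s_1 = Round(s_0, k_0) = 0x526A
s_2 = Round(s_1, k_1) = 0x5993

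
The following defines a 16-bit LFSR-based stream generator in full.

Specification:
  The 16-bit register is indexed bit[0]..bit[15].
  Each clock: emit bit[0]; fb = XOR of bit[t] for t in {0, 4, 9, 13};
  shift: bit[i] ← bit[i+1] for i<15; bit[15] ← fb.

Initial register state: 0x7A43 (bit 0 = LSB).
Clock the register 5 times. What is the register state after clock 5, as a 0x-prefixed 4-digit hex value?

0x8BD2

reg_0 = 0x7A43
clock 1: out=1, reg = 0xBD21
clock 2: out=1, reg = 0x5E90
clock 3: out=0, reg = 0x2F48
clock 4: out=0, reg = 0x17A4
clock 5: out=0, reg = 0x8BD2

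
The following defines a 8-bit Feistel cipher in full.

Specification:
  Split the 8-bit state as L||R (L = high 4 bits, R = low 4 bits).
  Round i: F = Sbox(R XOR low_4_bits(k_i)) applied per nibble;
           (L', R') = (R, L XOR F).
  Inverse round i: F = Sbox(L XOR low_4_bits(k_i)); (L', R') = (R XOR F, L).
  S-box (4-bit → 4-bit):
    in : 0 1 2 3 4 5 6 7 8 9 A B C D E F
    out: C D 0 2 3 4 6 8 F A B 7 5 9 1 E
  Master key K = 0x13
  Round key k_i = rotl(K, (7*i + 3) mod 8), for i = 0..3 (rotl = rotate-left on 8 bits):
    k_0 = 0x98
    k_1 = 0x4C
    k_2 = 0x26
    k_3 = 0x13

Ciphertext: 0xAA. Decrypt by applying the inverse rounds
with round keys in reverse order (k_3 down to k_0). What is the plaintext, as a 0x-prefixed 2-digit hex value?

s_0 = ciphertext = 0xAA
s_1 = InvRound(s_0, k_3) = 0x0A
s_2 = InvRound(s_1, k_2) = 0xC0
s_3 = InvRound(s_2, k_1) = 0xCC
s_4 = InvRound(s_3, k_0) = 0xFC

0xFC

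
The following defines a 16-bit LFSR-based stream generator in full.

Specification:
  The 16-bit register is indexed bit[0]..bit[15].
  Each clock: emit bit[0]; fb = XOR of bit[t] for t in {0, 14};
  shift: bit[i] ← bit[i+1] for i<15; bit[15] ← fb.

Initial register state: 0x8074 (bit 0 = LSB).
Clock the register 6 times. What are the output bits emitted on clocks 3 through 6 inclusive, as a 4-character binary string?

1011

reg_0 = 0x8074
clock 1: out=0, reg = 0x403A
clock 2: out=0, reg = 0xA01D
clock 3: out=1, reg = 0xD00E
clock 4: out=0, reg = 0xE807
clock 5: out=1, reg = 0x7403
clock 6: out=1, reg = 0x3A01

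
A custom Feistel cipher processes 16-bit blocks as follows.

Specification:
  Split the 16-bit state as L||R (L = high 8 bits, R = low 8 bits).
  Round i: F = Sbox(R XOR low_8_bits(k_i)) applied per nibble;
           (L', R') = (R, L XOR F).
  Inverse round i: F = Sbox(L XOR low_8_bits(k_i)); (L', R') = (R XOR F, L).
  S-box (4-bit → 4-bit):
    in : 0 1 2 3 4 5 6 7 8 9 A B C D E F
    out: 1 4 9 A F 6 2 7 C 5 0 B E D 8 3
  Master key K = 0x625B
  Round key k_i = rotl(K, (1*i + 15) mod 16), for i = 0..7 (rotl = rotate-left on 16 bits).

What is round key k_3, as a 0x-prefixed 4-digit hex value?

0x896D

K = 0x625B
k_0 = rotl(K, (1*0+15) mod 16) = rotl(K, 15) = 0xB12D
k_1 = rotl(K, (1*1+15) mod 16) = rotl(K, 0) = 0x625B
k_2 = rotl(K, (1*2+15) mod 16) = rotl(K, 1) = 0xC4B6
k_3 = rotl(K, (1*3+15) mod 16) = rotl(K, 2) = 0x896D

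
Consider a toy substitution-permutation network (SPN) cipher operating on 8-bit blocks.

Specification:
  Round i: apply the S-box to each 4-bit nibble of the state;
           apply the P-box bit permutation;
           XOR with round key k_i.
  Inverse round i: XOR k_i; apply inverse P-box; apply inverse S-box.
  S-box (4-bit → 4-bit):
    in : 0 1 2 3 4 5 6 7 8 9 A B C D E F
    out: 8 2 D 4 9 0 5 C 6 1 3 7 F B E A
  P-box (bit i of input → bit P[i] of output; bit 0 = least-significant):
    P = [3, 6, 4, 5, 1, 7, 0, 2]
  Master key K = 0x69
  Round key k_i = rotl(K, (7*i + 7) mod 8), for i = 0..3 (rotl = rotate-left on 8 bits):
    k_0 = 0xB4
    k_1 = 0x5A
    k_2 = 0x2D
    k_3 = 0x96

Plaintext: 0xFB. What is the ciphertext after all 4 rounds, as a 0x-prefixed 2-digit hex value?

s_0 = plaintext = 0xFB
s_1 = Round(s_0, k_0) = 0x68
s_2 = Round(s_1, k_1) = 0x09
s_3 = Round(s_2, k_2) = 0x21
s_4 = Round(s_3, k_3) = 0xD1

0xD1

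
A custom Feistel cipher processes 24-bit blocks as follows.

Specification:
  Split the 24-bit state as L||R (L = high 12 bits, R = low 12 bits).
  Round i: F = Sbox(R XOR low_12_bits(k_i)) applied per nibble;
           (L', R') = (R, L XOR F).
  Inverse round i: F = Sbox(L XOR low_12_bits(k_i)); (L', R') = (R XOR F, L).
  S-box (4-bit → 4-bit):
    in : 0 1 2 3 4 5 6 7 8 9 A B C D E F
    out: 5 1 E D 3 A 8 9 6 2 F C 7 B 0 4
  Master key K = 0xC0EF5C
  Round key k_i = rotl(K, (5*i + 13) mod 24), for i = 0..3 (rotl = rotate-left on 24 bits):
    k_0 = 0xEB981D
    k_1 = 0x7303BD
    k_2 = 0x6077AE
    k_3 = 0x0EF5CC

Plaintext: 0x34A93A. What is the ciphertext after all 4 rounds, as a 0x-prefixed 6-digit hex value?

s_0 = plaintext = 0x34A93A
s_1 = Round(s_0, k_0) = 0x93A2A3
s_2 = Round(s_1, k_1) = 0x2A382A
s_3 = Round(s_2, k_2) = 0x82A6C0
s_4 = Round(s_3, k_3) = 0x6C057D

0x6C057D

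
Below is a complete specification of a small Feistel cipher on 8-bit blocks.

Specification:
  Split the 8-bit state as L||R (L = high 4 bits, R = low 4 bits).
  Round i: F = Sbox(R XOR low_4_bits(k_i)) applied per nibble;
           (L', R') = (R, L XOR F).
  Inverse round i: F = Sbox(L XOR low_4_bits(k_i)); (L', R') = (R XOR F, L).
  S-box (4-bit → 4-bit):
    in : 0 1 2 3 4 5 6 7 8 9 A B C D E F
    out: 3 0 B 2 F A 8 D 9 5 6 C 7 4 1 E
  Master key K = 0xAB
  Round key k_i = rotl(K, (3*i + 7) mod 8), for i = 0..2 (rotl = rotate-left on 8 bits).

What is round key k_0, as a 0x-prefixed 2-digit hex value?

0xD5

K = 0xAB
k_0 = rotl(K, (3*0+7) mod 8) = rotl(K, 7) = 0xD5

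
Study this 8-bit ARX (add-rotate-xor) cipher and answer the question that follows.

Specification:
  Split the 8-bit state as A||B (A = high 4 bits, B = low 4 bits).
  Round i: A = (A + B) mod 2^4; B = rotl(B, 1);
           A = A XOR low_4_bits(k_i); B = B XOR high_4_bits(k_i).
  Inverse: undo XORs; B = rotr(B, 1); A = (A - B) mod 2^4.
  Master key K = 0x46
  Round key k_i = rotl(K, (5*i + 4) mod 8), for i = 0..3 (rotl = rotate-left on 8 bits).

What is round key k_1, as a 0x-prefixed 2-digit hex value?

0x8C

K = 0x46
k_0 = rotl(K, (5*0+4) mod 8) = rotl(K, 4) = 0x64
k_1 = rotl(K, (5*1+4) mod 8) = rotl(K, 1) = 0x8C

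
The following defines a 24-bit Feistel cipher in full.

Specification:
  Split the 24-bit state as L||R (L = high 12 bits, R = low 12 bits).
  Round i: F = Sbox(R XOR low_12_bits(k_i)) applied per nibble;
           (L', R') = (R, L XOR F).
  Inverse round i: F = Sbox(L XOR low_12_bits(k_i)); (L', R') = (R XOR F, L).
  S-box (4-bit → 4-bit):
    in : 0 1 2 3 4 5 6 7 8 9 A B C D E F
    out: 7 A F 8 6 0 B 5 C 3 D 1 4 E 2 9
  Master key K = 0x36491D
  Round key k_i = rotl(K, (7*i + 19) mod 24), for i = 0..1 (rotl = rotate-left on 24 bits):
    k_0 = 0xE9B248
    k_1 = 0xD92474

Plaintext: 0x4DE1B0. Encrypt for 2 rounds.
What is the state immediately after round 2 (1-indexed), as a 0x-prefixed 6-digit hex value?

s_0 = plaintext = 0x4DE1B0
s_1 = Round(s_0, k_0) = 0x1B0C42
s_2 = Round(s_1, k_1) = 0xC42D3B

0xC42D3B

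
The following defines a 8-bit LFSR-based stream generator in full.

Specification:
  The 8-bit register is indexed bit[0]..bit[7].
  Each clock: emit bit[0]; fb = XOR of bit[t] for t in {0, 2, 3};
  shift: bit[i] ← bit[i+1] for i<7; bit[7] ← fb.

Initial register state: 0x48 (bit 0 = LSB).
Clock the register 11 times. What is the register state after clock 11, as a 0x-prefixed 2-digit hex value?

reg_0 = 0x48
clock 1: out=0, reg = 0xA4
clock 2: out=0, reg = 0xD2
clock 3: out=0, reg = 0x69
clock 4: out=1, reg = 0x34
clock 5: out=0, reg = 0x9A
clock 6: out=0, reg = 0xCD
clock 7: out=1, reg = 0xE6
clock 8: out=0, reg = 0xF3
clock 9: out=1, reg = 0xF9
clock 10: out=1, reg = 0x7C
clock 11: out=0, reg = 0x3E

0x3E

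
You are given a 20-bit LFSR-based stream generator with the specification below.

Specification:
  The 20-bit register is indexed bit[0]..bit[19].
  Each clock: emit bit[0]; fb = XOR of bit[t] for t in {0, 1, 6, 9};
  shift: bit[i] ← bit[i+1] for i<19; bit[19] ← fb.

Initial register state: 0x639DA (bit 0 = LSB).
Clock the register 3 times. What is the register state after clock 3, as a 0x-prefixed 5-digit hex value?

0x8C73B

reg_0 = 0x639DA
clock 1: out=0, reg = 0x31CED
clock 2: out=1, reg = 0x18E76
clock 3: out=0, reg = 0x8C73B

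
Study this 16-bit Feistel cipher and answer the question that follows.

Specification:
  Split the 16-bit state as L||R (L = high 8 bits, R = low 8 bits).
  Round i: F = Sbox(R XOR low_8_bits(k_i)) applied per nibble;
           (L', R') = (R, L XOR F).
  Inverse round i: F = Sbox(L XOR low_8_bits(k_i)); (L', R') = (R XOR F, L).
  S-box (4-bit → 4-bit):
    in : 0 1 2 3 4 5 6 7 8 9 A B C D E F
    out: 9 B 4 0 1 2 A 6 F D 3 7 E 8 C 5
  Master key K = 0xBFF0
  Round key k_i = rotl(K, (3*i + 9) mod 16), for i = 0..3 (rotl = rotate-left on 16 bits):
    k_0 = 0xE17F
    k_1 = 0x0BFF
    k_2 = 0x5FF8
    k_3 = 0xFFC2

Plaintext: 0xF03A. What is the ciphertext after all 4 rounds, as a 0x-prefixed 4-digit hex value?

0x8192

s_0 = plaintext = 0xF03A
s_1 = Round(s_0, k_0) = 0x3AE2
s_2 = Round(s_1, k_1) = 0xE282
s_3 = Round(s_2, k_2) = 0x8281
s_4 = Round(s_3, k_3) = 0x8192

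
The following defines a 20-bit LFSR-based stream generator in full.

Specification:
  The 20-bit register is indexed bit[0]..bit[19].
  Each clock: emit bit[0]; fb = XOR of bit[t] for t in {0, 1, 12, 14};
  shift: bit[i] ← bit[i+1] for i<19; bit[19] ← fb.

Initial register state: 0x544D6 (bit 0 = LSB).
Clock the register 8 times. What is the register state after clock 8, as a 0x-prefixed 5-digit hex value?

0xFC544

reg_0 = 0x544D6
clock 1: out=0, reg = 0x2A26B
clock 2: out=1, reg = 0x15135
clock 3: out=1, reg = 0x8A89A
clock 4: out=0, reg = 0xC544D
clock 5: out=1, reg = 0xE2A26
clock 6: out=0, reg = 0xF1513
clock 7: out=1, reg = 0xF8A89
clock 8: out=1, reg = 0xFC544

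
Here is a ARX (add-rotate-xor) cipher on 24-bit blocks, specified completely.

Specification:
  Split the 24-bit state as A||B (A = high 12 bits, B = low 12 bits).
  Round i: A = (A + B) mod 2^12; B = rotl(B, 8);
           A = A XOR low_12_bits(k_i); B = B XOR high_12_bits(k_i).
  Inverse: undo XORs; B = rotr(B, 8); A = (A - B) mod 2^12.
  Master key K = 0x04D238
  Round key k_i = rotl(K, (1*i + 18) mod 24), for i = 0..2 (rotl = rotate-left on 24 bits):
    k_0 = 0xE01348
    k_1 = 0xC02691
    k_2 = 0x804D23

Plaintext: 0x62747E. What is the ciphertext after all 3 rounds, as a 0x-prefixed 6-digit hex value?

s_0 = plaintext = 0x62747E
s_1 = Round(s_0, k_0) = 0x9ED046
s_2 = Round(s_1, k_1) = 0xCA2A06
s_3 = Round(s_2, k_2) = 0xB8BEA4

0xB8BEA4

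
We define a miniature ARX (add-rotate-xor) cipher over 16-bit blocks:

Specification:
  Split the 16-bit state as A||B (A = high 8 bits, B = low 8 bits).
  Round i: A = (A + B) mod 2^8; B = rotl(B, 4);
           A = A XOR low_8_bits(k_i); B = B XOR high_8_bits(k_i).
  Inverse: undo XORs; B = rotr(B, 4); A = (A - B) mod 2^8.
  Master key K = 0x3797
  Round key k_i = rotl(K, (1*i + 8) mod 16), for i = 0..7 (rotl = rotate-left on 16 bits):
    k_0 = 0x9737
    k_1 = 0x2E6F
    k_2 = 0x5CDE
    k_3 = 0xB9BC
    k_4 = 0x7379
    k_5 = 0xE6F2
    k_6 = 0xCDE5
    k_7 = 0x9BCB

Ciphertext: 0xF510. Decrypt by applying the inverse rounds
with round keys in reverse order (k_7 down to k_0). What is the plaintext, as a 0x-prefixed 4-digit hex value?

s_0 = ciphertext = 0xF510
s_1 = InvRound(s_0, k_7) = 0x86B8
s_2 = InvRound(s_1, k_6) = 0x0C57
s_3 = InvRound(s_2, k_5) = 0xE31B
s_4 = InvRound(s_3, k_4) = 0x1486
s_5 = InvRound(s_4, k_3) = 0xB5F3
s_6 = InvRound(s_5, k_2) = 0x71FA
s_7 = InvRound(s_6, k_1) = 0xD14D
s_8 = InvRound(s_7, k_0) = 0x39AD

0x39AD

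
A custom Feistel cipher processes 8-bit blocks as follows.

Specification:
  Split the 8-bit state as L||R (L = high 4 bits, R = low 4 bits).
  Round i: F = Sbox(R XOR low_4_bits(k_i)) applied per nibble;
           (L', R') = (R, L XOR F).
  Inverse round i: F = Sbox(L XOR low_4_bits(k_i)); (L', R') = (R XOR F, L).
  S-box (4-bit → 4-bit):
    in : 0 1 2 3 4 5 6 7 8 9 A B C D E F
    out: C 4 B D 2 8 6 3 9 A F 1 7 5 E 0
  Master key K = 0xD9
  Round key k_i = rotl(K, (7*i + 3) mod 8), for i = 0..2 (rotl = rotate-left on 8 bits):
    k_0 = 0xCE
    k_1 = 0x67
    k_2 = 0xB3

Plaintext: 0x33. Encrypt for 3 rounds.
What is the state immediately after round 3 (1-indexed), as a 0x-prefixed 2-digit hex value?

0x74

s_0 = plaintext = 0x33
s_1 = Round(s_0, k_0) = 0x36
s_2 = Round(s_1, k_1) = 0x67
s_3 = Round(s_2, k_2) = 0x74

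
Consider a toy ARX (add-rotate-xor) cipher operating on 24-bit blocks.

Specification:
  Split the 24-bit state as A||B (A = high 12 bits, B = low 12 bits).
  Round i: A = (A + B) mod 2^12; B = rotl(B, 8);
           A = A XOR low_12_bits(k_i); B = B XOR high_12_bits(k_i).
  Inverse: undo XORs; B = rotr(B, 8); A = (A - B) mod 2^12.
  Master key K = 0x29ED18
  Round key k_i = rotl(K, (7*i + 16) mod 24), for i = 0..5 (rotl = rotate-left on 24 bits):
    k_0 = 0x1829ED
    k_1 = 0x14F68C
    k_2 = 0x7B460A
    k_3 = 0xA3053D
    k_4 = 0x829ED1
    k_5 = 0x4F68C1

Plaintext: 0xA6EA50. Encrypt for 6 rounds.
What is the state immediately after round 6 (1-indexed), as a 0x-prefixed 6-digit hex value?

0xF344AF

s_0 = plaintext = 0xA6EA50
s_1 = Round(s_0, k_0) = 0xD53127
s_2 = Round(s_1, k_1) = 0x8F665D
s_3 = Round(s_2, k_2) = 0x959AD1
s_4 = Round(s_3, k_3) = 0x117B9D
s_5 = Round(s_4, k_4) = 0x265590
s_6 = Round(s_5, k_5) = 0xF344AF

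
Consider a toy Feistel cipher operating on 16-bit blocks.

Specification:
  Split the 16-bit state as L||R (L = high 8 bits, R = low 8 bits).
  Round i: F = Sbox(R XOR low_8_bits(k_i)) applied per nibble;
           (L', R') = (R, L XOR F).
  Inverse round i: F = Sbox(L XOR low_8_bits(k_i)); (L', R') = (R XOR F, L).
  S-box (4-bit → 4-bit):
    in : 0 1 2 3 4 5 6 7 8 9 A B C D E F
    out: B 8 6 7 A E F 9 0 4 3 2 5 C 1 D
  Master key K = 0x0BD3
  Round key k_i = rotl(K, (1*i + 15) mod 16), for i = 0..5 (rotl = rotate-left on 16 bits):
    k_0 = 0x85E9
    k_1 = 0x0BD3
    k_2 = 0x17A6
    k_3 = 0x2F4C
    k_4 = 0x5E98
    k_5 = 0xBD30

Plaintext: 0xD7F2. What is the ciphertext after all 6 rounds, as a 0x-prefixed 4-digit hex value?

s_0 = plaintext = 0xD7F2
s_1 = Round(s_0, k_0) = 0xF255
s_2 = Round(s_1, k_1) = 0x55FD
s_3 = Round(s_2, k_2) = 0xFDB7
s_4 = Round(s_3, k_3) = 0xB72F
s_5 = Round(s_4, k_4) = 0x2F9E
s_6 = Round(s_5, k_5) = 0x9E1E

0x9E1E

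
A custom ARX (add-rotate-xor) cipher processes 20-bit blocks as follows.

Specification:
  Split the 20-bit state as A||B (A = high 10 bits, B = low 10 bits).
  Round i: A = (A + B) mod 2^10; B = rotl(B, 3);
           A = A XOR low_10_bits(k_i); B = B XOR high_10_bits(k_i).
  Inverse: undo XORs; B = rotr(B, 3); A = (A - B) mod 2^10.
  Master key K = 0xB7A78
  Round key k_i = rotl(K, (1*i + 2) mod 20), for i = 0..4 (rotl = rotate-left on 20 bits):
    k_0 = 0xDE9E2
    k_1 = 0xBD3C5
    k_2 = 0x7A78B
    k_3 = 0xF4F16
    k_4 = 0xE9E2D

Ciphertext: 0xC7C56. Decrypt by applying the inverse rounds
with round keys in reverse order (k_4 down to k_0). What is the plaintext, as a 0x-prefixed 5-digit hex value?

0x77C3D

s_0 = ciphertext = 0xC7C56
s_1 = InvRound(s_0, k_4) = 0x0D0FE
s_2 = InvRound(s_1, k_3) = 0x0F6E5
s_3 = InvRound(s_2, k_2) = 0x55661
s_4 = InvRound(s_3, k_1) = 0xFFA92
s_5 = InvRound(s_4, k_0) = 0x77C3D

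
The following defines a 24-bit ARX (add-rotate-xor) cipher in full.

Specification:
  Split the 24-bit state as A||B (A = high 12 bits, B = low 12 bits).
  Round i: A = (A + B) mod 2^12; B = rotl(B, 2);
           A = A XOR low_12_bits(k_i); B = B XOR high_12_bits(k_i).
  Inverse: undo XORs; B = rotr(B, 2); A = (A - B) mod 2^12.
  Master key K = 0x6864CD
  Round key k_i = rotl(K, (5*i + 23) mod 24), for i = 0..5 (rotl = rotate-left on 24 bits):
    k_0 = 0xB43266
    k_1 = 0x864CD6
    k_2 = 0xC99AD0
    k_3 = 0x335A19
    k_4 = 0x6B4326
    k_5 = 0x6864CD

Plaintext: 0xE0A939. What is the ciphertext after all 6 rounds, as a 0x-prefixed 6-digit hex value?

s_0 = plaintext = 0xE0A939
s_1 = Round(s_0, k_0) = 0x525FA5
s_2 = Round(s_1, k_1) = 0x81C6F3
s_3 = Round(s_2, k_2) = 0x5DF754
s_4 = Round(s_3, k_3) = 0x72AE64
s_5 = Round(s_4, k_4) = 0x6A8F27
s_6 = Round(s_5, k_5) = 0x102A19

0x102A19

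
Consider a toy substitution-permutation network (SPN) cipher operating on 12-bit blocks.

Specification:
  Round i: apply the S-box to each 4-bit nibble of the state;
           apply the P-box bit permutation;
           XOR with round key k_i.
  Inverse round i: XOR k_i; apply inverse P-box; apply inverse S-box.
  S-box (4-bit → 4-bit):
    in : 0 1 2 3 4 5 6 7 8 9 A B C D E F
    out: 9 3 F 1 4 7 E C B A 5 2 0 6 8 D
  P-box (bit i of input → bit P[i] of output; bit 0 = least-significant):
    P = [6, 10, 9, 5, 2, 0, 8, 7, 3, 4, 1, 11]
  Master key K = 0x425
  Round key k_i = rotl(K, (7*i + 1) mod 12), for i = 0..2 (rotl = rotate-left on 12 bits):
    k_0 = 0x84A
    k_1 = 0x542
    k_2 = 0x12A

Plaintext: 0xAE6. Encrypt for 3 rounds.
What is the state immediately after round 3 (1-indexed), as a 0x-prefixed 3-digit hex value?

s_0 = plaintext = 0xAE6
s_1 = Round(s_0, k_0) = 0xEE0
s_2 = Round(s_1, k_1) = 0xDA2
s_3 = Round(s_2, k_2) = 0x65C

0x65C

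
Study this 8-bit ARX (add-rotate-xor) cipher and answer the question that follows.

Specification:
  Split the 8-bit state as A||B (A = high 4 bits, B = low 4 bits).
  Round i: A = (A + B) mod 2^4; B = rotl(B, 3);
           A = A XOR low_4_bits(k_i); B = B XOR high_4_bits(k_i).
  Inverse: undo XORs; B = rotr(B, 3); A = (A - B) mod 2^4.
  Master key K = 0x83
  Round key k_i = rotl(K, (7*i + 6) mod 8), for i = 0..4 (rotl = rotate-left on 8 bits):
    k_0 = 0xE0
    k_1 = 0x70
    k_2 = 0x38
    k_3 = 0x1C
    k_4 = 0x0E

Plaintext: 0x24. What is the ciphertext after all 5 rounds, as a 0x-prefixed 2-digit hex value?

0x86

s_0 = plaintext = 0x24
s_1 = Round(s_0, k_0) = 0x6C
s_2 = Round(s_1, k_1) = 0x21
s_3 = Round(s_2, k_2) = 0xBB
s_4 = Round(s_3, k_3) = 0xAC
s_5 = Round(s_4, k_4) = 0x86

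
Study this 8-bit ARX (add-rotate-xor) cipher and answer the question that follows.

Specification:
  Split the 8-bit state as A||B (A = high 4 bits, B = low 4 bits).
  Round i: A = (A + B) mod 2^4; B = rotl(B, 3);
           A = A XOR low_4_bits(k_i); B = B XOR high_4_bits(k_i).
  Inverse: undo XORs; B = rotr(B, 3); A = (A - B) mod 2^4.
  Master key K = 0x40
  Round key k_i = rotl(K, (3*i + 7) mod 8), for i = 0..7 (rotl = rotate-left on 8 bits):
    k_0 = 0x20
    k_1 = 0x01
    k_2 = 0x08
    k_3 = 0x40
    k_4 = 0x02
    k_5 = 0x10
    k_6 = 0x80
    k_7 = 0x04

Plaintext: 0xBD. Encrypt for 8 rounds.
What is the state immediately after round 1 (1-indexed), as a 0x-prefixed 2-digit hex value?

0x8C

s_0 = plaintext = 0xBD
s_1 = Round(s_0, k_0) = 0x8C
s_2 = Round(s_1, k_1) = 0x56
s_3 = Round(s_2, k_2) = 0x33
s_4 = Round(s_3, k_3) = 0x6D
s_5 = Round(s_4, k_4) = 0x1E
s_6 = Round(s_5, k_5) = 0xF6
s_7 = Round(s_6, k_6) = 0x5B
s_8 = Round(s_7, k_7) = 0x4D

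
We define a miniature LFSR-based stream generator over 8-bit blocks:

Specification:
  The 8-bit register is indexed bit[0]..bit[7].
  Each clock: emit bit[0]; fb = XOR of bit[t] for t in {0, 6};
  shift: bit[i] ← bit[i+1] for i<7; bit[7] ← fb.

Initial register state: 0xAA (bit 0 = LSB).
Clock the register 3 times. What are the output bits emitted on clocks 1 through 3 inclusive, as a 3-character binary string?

010

reg_0 = 0xAA
clock 1: out=0, reg = 0x55
clock 2: out=1, reg = 0x2A
clock 3: out=0, reg = 0x15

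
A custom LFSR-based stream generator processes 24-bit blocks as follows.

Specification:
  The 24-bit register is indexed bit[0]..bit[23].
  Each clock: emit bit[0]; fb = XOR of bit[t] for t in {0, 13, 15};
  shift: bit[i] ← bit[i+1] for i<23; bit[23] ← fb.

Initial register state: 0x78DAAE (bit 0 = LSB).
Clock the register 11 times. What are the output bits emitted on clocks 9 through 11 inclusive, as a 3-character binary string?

010

reg_0 = 0x78DAAE
clock 1: out=0, reg = 0xBC6D57
clock 2: out=1, reg = 0x5E36AB
clock 3: out=1, reg = 0x2F1B55
clock 4: out=1, reg = 0x978DAA
clock 5: out=0, reg = 0xCBC6D5
clock 6: out=1, reg = 0x65E36A
clock 7: out=0, reg = 0x32F1B5
clock 8: out=1, reg = 0x9978DA
clock 9: out=0, reg = 0xCCBC6D
clock 10: out=1, reg = 0xE65E36
clock 11: out=0, reg = 0x732F1B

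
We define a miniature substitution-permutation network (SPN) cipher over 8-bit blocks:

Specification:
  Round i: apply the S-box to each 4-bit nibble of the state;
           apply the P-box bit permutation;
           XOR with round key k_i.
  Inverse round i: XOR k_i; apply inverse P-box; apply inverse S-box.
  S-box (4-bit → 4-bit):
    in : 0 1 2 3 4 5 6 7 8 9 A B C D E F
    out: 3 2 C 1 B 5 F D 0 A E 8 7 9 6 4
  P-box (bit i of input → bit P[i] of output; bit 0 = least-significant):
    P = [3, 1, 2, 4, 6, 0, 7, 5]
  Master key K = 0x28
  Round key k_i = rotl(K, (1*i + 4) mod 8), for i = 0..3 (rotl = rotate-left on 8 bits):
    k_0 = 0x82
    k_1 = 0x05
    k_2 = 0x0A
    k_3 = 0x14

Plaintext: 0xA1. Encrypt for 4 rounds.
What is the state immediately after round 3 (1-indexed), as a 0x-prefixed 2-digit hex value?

0xB7

s_0 = plaintext = 0xA1
s_1 = Round(s_0, k_0) = 0x21
s_2 = Round(s_1, k_1) = 0xA7
s_3 = Round(s_2, k_2) = 0xB7
s_4 = Round(s_3, k_3) = 0x28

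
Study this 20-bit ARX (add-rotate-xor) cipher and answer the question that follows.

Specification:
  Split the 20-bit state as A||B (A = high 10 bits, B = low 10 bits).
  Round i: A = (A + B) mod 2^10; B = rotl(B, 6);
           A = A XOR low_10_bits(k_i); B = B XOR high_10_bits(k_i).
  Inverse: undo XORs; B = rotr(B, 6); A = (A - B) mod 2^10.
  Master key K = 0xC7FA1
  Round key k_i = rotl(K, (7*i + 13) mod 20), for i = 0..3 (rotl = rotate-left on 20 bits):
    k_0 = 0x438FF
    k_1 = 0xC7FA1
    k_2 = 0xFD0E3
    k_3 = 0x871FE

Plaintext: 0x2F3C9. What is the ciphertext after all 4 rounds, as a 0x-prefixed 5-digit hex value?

0x46980

s_0 = plaintext = 0x2F3C9
s_1 = Round(s_0, k_0) = 0x1EB72
s_2 = Round(s_1, k_1) = 0x137A8
s_3 = Round(s_2, k_2) = 0xC59CE
s_4 = Round(s_3, k_3) = 0x46980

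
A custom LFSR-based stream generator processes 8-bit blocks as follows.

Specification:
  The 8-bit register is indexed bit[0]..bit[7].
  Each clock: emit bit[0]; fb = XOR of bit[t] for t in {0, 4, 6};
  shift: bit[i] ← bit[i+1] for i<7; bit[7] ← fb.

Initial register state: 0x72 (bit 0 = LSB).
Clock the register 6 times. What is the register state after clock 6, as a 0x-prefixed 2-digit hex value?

reg_0 = 0x72
clock 1: out=0, reg = 0x39
clock 2: out=1, reg = 0x1C
clock 3: out=0, reg = 0x8E
clock 4: out=0, reg = 0x47
clock 5: out=1, reg = 0x23
clock 6: out=1, reg = 0x91

0x91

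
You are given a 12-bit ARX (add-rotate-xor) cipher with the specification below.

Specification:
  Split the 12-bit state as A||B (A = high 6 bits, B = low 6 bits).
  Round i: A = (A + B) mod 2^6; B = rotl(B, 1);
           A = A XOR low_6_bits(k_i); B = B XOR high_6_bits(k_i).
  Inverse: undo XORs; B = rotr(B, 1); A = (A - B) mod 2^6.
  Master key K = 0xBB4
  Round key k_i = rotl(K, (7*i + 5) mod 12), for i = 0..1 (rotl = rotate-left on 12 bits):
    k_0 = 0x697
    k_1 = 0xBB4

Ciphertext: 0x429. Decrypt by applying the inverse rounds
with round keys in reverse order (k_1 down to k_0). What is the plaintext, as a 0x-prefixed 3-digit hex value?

s_0 = ciphertext = 0x429
s_1 = InvRound(s_0, k_1) = 0x063
s_2 = InvRound(s_1, k_0) = 0x6BC

0x6BC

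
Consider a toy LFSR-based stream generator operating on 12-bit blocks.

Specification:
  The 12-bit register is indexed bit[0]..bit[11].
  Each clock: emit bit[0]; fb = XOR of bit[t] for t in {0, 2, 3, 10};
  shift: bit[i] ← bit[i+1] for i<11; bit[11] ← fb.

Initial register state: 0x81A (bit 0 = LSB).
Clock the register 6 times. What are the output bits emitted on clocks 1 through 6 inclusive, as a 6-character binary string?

010110

reg_0 = 0x81A
clock 1: out=0, reg = 0xC0D
clock 2: out=1, reg = 0x606
clock 3: out=0, reg = 0x303
clock 4: out=1, reg = 0x981
clock 5: out=1, reg = 0xCC0
clock 6: out=0, reg = 0xE60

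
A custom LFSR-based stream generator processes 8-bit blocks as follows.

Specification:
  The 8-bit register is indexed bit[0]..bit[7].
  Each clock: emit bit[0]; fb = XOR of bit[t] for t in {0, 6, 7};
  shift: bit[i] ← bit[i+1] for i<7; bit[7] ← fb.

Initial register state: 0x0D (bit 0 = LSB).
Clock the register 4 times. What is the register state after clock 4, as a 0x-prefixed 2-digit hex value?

0xF0

reg_0 = 0x0D
clock 1: out=1, reg = 0x86
clock 2: out=0, reg = 0xC3
clock 3: out=1, reg = 0xE1
clock 4: out=1, reg = 0xF0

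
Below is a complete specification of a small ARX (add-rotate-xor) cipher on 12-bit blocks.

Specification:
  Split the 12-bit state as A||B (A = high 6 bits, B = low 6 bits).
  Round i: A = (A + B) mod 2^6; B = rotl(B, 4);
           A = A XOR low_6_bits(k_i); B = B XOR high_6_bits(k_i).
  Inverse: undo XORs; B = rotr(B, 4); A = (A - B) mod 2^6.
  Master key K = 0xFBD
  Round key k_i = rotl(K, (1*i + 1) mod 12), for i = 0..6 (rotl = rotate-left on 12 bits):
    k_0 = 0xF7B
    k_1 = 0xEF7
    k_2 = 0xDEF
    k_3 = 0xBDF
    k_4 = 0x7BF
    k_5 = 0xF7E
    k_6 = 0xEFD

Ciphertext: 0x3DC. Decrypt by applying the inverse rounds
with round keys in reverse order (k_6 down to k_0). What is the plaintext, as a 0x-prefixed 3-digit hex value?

0x904

s_0 = ciphertext = 0x3DC
s_1 = InvRound(s_0, k_6) = 0x51E
s_2 = InvRound(s_1, k_5) = 0x70E
s_3 = InvRound(s_2, k_4) = 0x881
s_4 = InvRound(s_3, k_3) = 0x0FA
s_5 = InvRound(s_4, k_2) = 0xE34
s_6 = InvRound(s_5, k_1) = 0x4FC
s_7 = InvRound(s_6, k_0) = 0x904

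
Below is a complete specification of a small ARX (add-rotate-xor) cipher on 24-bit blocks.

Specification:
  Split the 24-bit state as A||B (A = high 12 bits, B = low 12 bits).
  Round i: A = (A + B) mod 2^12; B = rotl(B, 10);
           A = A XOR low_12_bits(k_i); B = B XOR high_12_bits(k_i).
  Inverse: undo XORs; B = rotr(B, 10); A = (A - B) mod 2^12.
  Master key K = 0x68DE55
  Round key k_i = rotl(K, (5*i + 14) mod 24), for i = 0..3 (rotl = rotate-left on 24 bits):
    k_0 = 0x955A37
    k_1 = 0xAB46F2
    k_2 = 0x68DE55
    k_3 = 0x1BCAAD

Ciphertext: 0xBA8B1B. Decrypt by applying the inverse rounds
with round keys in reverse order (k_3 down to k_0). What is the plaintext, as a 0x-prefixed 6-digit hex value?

0x428AEC

s_0 = ciphertext = 0xBA8B1B
s_1 = InvRound(s_0, k_3) = 0x667A9E
s_2 = InvRound(s_1, k_2) = 0x7E304F
s_3 = InvRound(s_2, k_1) = 0x523BEE
s_4 = InvRound(s_3, k_0) = 0x428AEC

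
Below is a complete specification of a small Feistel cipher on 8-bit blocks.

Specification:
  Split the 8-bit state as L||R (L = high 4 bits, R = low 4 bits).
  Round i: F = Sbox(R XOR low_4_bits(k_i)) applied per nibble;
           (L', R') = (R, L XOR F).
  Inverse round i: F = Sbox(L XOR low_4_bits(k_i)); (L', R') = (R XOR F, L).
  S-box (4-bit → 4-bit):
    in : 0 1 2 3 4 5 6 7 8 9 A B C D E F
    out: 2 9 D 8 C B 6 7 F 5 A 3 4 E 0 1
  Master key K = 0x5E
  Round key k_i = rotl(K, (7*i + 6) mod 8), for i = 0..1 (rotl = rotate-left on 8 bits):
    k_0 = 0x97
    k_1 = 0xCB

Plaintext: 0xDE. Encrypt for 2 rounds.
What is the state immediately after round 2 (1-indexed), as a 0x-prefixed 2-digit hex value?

0x86

s_0 = plaintext = 0xDE
s_1 = Round(s_0, k_0) = 0xE8
s_2 = Round(s_1, k_1) = 0x86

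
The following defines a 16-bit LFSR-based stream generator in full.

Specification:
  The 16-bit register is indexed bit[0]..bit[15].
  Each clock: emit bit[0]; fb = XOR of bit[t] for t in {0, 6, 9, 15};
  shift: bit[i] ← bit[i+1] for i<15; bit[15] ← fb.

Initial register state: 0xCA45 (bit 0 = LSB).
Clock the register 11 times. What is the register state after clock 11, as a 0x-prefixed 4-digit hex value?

0x9F19

reg_0 = 0xCA45
clock 1: out=1, reg = 0x6522
clock 2: out=0, reg = 0x3291
clock 3: out=1, reg = 0x1948
clock 4: out=0, reg = 0x8CA4
clock 5: out=0, reg = 0xC652
clock 6: out=0, reg = 0xE329
clock 7: out=1, reg = 0xF194
clock 8: out=0, reg = 0xF8CA
clock 9: out=0, reg = 0x7C65
clock 10: out=1, reg = 0x3E32
clock 11: out=0, reg = 0x9F19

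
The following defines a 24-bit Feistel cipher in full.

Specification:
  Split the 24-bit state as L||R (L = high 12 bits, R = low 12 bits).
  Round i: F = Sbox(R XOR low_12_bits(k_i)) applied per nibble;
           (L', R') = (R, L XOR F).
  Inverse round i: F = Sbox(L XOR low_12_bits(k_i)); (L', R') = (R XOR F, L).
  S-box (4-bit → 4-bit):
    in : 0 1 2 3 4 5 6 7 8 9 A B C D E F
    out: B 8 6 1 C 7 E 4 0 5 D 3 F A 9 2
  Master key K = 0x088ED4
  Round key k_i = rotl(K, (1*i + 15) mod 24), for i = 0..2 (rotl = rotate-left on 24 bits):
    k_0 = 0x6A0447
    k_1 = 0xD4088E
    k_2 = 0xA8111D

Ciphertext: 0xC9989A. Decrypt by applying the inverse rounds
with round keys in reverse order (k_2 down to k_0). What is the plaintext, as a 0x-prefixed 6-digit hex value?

s_0 = ciphertext = 0xC9989A
s_1 = InvRound(s_0, k_2) = 0x296C99
s_2 = InvRound(s_1, k_1) = 0x119296
s_3 = InvRound(s_2, k_0) = 0x5EF119

0x5EF119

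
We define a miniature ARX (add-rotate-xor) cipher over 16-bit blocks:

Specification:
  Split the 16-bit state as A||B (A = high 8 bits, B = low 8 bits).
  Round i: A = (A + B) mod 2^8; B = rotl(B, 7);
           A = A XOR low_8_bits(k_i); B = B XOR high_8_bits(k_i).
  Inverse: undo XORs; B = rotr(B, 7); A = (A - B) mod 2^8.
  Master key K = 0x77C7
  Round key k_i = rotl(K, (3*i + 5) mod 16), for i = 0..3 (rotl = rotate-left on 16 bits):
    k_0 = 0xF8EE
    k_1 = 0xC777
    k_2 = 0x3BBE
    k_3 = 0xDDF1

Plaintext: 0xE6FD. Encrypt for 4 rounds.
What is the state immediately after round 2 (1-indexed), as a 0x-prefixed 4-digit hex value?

0x64C4

s_0 = plaintext = 0xE6FD
s_1 = Round(s_0, k_0) = 0x0D06
s_2 = Round(s_1, k_1) = 0x64C4
s_3 = Round(s_2, k_2) = 0x9659
s_4 = Round(s_3, k_3) = 0x1E71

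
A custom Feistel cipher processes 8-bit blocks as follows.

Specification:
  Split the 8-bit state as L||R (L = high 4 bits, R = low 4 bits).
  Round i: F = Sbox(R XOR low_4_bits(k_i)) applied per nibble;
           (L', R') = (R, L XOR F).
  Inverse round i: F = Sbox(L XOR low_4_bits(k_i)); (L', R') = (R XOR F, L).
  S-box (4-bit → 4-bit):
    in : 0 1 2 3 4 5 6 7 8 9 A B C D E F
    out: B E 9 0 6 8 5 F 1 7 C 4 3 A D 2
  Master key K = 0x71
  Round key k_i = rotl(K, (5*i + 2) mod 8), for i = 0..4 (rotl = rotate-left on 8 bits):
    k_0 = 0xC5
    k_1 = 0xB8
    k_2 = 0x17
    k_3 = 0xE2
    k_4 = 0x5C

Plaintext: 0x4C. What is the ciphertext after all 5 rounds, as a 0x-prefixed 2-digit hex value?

s_0 = plaintext = 0x4C
s_1 = Round(s_0, k_0) = 0xC3
s_2 = Round(s_1, k_1) = 0x38
s_3 = Round(s_2, k_2) = 0x81
s_4 = Round(s_3, k_3) = 0x18
s_5 = Round(s_4, k_4) = 0x87

0x87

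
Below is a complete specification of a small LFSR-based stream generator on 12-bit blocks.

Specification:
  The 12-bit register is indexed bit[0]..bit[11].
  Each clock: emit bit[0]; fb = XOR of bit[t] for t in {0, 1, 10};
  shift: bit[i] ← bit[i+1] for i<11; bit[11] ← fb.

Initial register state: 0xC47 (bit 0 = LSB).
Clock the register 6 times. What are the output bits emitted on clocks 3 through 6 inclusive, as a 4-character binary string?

reg_0 = 0xC47
clock 1: out=1, reg = 0xE23
clock 2: out=1, reg = 0xF11
clock 3: out=1, reg = 0x788
clock 4: out=0, reg = 0xBC4
clock 5: out=0, reg = 0x5E2
clock 6: out=0, reg = 0x2F1

1000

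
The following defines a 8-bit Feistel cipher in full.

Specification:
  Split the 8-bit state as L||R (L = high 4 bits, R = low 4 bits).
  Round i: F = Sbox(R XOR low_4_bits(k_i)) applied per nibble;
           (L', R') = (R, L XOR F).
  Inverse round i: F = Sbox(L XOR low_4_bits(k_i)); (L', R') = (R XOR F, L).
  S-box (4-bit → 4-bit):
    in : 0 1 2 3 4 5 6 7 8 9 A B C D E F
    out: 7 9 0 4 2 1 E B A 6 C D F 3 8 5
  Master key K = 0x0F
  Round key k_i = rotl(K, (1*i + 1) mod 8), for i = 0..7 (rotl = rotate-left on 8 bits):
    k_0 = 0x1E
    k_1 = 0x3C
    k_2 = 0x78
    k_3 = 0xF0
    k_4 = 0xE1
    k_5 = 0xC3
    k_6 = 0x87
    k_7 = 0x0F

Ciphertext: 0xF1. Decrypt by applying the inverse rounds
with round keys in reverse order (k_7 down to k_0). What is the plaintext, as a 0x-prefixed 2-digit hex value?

s_0 = ciphertext = 0xF1
s_1 = InvRound(s_0, k_7) = 0x6F
s_2 = InvRound(s_1, k_6) = 0x66
s_3 = InvRound(s_2, k_5) = 0x76
s_4 = InvRound(s_3, k_4) = 0x87
s_5 = InvRound(s_4, k_3) = 0xD8
s_6 = InvRound(s_5, k_2) = 0x9D
s_7 = InvRound(s_6, k_1) = 0xC9
s_8 = InvRound(s_7, k_0) = 0x9C

0x9C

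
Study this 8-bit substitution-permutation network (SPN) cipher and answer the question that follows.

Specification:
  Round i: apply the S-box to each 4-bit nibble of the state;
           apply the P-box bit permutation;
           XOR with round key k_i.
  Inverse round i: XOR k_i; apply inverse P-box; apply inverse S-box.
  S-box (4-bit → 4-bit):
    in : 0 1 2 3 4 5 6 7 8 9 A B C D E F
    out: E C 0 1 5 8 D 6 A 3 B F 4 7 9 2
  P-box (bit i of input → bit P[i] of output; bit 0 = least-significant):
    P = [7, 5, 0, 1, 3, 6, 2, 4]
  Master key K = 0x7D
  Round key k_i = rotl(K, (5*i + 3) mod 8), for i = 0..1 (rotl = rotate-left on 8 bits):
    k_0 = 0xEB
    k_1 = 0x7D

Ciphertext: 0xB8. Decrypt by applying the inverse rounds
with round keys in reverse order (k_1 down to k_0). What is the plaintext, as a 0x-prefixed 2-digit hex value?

0x66

s_0 = ciphertext = 0xB8
s_1 = InvRound(s_0, k_1) = 0x74
s_2 = InvRound(s_1, k_0) = 0x66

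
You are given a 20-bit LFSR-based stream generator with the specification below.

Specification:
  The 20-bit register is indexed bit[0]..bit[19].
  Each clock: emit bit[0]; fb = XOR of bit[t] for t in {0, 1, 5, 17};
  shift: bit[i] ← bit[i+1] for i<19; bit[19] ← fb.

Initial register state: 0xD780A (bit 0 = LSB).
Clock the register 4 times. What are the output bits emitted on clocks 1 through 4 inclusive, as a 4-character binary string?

reg_0 = 0xD780A
clock 1: out=0, reg = 0xEBC05
clock 2: out=1, reg = 0x75E02
clock 3: out=0, reg = 0x3AF01
clock 4: out=1, reg = 0x1D780

0101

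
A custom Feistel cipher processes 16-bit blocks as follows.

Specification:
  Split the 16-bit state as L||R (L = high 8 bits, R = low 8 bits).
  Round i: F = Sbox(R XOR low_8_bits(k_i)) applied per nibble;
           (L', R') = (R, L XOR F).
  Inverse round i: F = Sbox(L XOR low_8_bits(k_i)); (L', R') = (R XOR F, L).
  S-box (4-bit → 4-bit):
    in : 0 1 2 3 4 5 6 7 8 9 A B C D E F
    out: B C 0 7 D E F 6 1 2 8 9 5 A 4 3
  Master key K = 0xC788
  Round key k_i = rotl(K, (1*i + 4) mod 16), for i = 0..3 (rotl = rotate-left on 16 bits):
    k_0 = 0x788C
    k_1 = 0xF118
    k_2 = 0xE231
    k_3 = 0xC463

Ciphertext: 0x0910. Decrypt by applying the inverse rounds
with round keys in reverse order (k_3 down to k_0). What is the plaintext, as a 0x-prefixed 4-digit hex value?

s_0 = ciphertext = 0x0910
s_1 = InvRound(s_0, k_3) = 0xE809
s_2 = InvRound(s_1, k_2) = 0xABE8
s_3 = InvRound(s_2, k_1) = 0x7FAB
s_4 = InvRound(s_3, k_0) = 0x9C7F

0x9C7F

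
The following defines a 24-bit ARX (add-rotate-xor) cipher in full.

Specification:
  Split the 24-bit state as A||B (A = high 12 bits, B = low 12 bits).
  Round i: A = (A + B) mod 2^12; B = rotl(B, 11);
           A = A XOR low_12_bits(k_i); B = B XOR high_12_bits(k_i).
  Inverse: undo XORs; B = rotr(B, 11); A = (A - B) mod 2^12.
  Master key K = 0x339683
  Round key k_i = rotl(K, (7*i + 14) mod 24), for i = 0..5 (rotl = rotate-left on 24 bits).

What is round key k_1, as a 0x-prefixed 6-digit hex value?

K = 0x339683
k_0 = rotl(K, (7*0+14) mod 24) = rotl(K, 14) = 0xA0CCE5
k_1 = rotl(K, (7*1+14) mod 24) = rotl(K, 21) = 0x6672D0

0x6672D0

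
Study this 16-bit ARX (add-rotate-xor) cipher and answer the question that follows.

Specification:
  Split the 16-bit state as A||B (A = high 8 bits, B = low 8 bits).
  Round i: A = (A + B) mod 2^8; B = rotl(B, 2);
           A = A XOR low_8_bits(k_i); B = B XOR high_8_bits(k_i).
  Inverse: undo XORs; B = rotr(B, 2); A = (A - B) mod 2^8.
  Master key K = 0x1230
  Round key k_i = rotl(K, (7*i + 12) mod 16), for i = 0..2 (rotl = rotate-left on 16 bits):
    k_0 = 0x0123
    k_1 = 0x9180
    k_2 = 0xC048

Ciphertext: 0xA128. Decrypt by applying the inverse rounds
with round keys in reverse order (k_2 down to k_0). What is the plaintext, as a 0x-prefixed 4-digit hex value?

0x6CFA

s_0 = ciphertext = 0xA128
s_1 = InvRound(s_0, k_2) = 0xAF3A
s_2 = InvRound(s_1, k_1) = 0x45EA
s_3 = InvRound(s_2, k_0) = 0x6CFA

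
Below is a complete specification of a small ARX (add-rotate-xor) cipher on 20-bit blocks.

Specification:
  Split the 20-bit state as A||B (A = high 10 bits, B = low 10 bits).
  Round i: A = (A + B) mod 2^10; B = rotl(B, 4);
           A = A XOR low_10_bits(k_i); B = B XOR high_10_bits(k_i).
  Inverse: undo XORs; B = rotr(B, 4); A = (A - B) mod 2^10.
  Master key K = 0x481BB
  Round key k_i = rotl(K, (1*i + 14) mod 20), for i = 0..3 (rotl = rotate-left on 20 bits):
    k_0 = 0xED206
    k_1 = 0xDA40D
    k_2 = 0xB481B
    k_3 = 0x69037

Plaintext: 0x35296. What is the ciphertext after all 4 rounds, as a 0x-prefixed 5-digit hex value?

s_0 = plaintext = 0x35296
s_1 = Round(s_0, k_0) = 0x5B2DE
s_2 = Round(s_1, k_1) = 0x11E82
s_3 = Round(s_2, k_2) = 0xB4AF8
s_4 = Round(s_3, k_3) = 0x7F62F

0x7F62F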